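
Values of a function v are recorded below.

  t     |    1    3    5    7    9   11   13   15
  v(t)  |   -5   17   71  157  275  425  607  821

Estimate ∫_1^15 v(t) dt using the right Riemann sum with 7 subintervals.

Δt = 2.
Sum = 2·[17 + 71 + 157 + 275 + 425 + 607 + 821] = 4746.

4746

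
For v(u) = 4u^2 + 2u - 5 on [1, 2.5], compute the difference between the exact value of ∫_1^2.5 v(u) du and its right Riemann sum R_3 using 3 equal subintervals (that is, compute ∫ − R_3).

Exact integral: ∫_1^2.5 v(u) du = 17.25.
R_3 = 23.5.
Error = 17.25 − 23.5 = -6.25.

-6.25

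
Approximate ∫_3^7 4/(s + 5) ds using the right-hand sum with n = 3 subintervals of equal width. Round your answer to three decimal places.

Δs = (7 − 3)/3 = 4/3.
Right endpoints: 13/3, 17/3, 7.
f(13/3) = 3/7, f(17/3) = 0.375, f(7) = 1/3.
Sum = Δs · [f(13/3) + f(17/3) + f(7)].
Sum ≈ 1.516.

1.516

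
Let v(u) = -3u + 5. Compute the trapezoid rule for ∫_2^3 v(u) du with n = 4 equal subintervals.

-2.5

Δu = (3 − 2)/4 = 0.25.
v(2) = -1, v(2.25) = -1.75, v(2.5) = -2.5, v(2.75) = -3.25, v(3) = -4.
T_4 = (Δu/2)·[v(u_0) + 2v(u_1) + 2v(u_2) + 2v(u_3) + v(u_4)].
Sum = -2.5.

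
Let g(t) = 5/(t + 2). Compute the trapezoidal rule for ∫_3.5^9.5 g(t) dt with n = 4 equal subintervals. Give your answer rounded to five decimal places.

Δt = (9.5 − 3.5)/4 = 1.5.
g(3.5) = 10/11, g(5) = 5/7, g(6.5) = 10/17, g(8) = 0.5, g(9.5) = 10/23.
T_4 = (Δt/2)·[g(t_0) + 2g(t_1) + 2g(t_2) + 2g(t_3) + g(t_4)].
Sum ≈ 3.71169.

3.71169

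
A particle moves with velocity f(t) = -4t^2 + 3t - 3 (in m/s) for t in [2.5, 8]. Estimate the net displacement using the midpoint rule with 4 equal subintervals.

Δt = (8 − 2.5)/4 = 1.375.
Midpoints: 3.1875, 4.5625, 5.9375, 7.3125.
f(3.1875) = -34.078125, f(4.5625) = -72.578125, f(5.9375) = -126.203125, f(7.3125) = -194.953125.
Sum = Δt · [f(3.1875) + f(4.5625) + f(5.9375) + f(7.3125)].
Sum = -588.2421875.

-588.2421875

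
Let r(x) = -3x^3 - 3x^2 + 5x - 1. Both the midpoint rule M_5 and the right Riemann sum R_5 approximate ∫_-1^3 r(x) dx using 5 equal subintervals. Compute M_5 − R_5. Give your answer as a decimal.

42.88

M_5 = -69.44.
R_5 = -112.32.
M_5 − R_5 = 42.88.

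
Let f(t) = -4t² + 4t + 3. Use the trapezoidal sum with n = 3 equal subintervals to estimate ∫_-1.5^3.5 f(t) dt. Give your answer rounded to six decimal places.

Δt = (3.5 − (-1.5))/3 = 5/3.
f(-1.5) = -12, f(1/6) = 32/9, f(11/6) = -28/9, f(3.5) = -32.
T_3 = (Δt/2)·[f(t_0) + 2f(t_1) + 2f(t_2) + f(t_3)].
Sum ≈ -35.925926.

-35.925926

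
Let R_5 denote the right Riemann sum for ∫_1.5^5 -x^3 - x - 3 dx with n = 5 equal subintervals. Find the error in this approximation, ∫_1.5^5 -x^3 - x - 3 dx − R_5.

46.580625

Exact integral: ∫_1.5^5 f(x) dx = -176.859375.
R_5 = -223.44.
Error = -176.859375 − (-223.44) = 46.580625.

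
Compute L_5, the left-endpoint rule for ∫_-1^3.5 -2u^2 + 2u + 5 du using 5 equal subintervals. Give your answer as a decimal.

9.36

Δu = (3.5 − (-1))/5 = 0.9.
Left endpoints: -1, -0.1, 0.8, 1.7, 2.6.
f(-1) = 1, f(-0.1) = 4.78, f(0.8) = 5.32, f(1.7) = 2.62, f(2.6) = -3.32.
Sum = Δu · [f(-1) + f(-0.1) + f(0.8) + f(1.7) + f(2.6)].
Sum = 9.36.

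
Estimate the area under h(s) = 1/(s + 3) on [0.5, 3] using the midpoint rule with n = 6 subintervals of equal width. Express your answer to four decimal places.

0.5386

Δs = (3 − 0.5)/6 = 5/12.
Midpoints: 17/24, 1.125, 37/24, 47/24, 2.375, 67/24.
h(17/24) = 24/89, h(1.125) = 8/33, h(37/24) = 24/109, h(47/24) = 24/119, h(2.375) = 8/43, h(67/24) = 24/139.
Sum = Δs · [h(17/24) + h(1.125) + h(37/24) + ...].
Sum ≈ 0.5386.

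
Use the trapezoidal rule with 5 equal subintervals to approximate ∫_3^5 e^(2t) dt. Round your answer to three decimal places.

11382.075

Δt = (5 − 3)/5 = 0.4.
f(3) ≈ 403.429, f(3.4) ≈ 897.847, f(3.8) ≈ 1998.196, f(4.2) ≈ 4447.067, f(4.6) ≈ 9897.129, f(5) ≈ 22026.466.
T_5 = (Δt/2)·[f(t_0) + 2f(t_1) + ... + 2f(t_{4}) + f(t_5)].
Sum ≈ 11382.075.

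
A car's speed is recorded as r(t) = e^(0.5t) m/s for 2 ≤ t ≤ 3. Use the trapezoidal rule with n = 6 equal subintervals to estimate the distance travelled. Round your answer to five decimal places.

Δt = (3 − 2)/6 = 1/6.
r(2) ≈ 2.71828, r(13/6) ≈ 2.95451, r(7/3) ≈ 3.21127, r(2.5) ≈ 3.49034, r(8/3) ≈ 3.79367, r(17/6) ≈ 4.12335, r(3) ≈ 4.48169.
T_6 = (Δt/2)·[r(t_0) + 2r(t_1) + ... + 2r(t_{5}) + r(t_6)].
Sum ≈ 3.52886.

3.52886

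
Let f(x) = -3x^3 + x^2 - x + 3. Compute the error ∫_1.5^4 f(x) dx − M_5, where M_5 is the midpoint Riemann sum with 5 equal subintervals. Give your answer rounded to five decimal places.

-1.23698

Exact integral: ∫_1.5^4 f(x) dx ≈ -167.3697917.
M_5 = -166.1328125.
Error ≈ -167.3697917 − (-166.1328125) ≈ -1.23698.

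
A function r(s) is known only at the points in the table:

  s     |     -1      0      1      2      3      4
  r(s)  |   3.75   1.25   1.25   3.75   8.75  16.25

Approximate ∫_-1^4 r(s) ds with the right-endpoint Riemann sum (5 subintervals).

31.25

Δs = 1.
Sum = 1·[1.25 + 1.25 + 3.75 + 8.75 + 16.25] = 31.25.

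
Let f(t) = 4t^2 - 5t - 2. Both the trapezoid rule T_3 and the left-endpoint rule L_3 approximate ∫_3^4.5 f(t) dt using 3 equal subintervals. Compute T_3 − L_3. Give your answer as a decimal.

9.375

T_3 = 54.625.
L_3 = 45.25.
T_3 − L_3 = 9.375.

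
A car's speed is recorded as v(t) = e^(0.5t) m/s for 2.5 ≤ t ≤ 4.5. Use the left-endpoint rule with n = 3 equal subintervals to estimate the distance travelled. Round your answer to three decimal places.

Δt = (4.5 − 2.5)/3 = 2/3.
Left endpoints: 2.5, 19/6, 23/6.
v(2.5) ≈ 3.490, v(19/6) ≈ 4.871, v(23/6) ≈ 6.798.
Sum = Δt · [v(2.5) + v(19/6) + v(23/6)].
Sum ≈ 10.107.

10.107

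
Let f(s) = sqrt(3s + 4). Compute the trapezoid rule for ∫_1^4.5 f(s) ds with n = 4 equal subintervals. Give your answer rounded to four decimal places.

12.1395

Δs = (4.5 − 1)/4 = 0.875.
f(1) ≈ 2.6458, f(1.875) ≈ 3.1024, f(2.75) ≈ 3.5000, f(3.625) ≈ 3.8568, f(4.5) ≈ 4.1833.
T_4 = (Δs/2)·[f(s_0) + 2f(s_1) + 2f(s_2) + 2f(s_3) + f(s_4)].
Sum ≈ 12.1395.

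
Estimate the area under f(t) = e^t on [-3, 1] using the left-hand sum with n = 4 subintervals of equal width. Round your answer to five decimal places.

1.55300

Δt = (1 − (-3))/4 = 1.
Left endpoints: -3, -2, -1, 0.
f(-3) ≈ 0.04979, f(-2) ≈ 0.13534, f(-1) ≈ 0.36788, f(0) ≈ 1.00000.
Sum = Δt · [f(-3) + f(-2) + f(-1) + f(0)].
Sum ≈ 1.55300.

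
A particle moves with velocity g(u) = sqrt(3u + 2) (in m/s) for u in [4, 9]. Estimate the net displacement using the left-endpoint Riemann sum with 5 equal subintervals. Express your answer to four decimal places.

22.2318

Δu = (9 − 4)/5 = 1.
Left endpoints: 4, 5, 6, 7, 8.
g(4) ≈ 3.7417, g(5) ≈ 4.1231, g(6) ≈ 4.4721, g(7) ≈ 4.7958, g(8) ≈ 5.0990.
Sum = Δu · [g(4) + g(5) + g(6) + g(7) + g(8)].
Sum ≈ 22.2318.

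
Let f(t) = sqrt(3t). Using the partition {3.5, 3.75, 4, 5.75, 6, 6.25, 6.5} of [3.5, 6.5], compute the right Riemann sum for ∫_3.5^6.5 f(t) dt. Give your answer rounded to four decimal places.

Subinterval widths: 0.25, 0.25, 1.75, 0.25, 0.25, 0.25.
Right endpoints: 3.75, 4, 5.75, 6, 6.25, 6.5.
f(3.75) ≈ 3.3541, f(4) ≈ 3.4641, f(5.75) ≈ 4.1533, f(6) ≈ 4.2426, f(6.25) ≈ 4.3301, f(6.5) ≈ 4.4159.
Sum = Σ Δt_i · f(t_i).
Sum ≈ 12.2200.

12.2200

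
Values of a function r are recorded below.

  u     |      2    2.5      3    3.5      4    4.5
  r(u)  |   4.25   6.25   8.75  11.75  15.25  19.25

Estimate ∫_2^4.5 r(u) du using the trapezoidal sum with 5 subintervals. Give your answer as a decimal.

Δu = 0.5.
T_5 = (0.5/2)·[4.25 + 2·6.25 + 2·8.75 + 2·11.75 + 2·15.25 + 19.25] = 26.875.

26.875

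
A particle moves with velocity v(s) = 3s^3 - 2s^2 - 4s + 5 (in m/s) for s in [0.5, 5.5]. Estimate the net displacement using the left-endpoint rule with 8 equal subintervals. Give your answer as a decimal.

417.6953125

Δs = (5.5 − 0.5)/8 = 0.625.
Left endpoints: 0.5, 1.125, 1.75, 2.375, 3, 3.625, 4.25, 4.875.
v(0.5) = 2.875, v(1.125) = 1147/512, v(1.75) = 7.953125, v(2.375) = 12497/512, v(3) = 56, v(3.625) = 54847/512, v(4.25) = 182.171875, v(4.875) = 146197/512.
Sum = Δs · [v(0.5) + v(1.125) + v(1.75) + ...].
Sum = 417.6953125.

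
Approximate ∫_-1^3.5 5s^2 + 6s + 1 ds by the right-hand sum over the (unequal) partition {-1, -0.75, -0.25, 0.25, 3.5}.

271.703125

Subinterval widths: 0.25, 0.5, 0.5, 3.25.
Right endpoints: -0.75, -0.25, 0.25, 3.5.
f(-0.75) = -0.6875, f(-0.25) = -0.1875, f(0.25) = 2.8125, f(3.5) = 83.25.
Sum = Σ Δs_i · f(s_i).
Sum = 271.703125.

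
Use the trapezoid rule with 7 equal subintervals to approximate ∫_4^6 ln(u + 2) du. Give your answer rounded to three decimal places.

Δu = (6 − 4)/7 = 2/7.
f(4) ≈ 1.792, f(30/7) ≈ 1.838, f(32/7) ≈ 1.883, f(34/7) ≈ 1.925, f(36/7) ≈ 1.966, f(38/7) ≈ 2.005, f(40/7) ≈ 2.043, f(6) ≈ 2.079.
T_7 = (Δu/2)·[f(u_0) + 2f(u_1) + ... + 2f(u_{6}) + f(u_7)].
Sum ≈ 3.885.

3.885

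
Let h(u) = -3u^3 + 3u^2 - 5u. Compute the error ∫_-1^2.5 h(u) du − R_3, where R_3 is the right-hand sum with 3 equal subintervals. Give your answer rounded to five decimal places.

33.09201

Exact integral: ∫_-1^2.5 h(u) du = -25.046875.
R_3 ≈ -58.1388889.
Error ≈ -25.046875 − (-58.1388889) ≈ 33.09201.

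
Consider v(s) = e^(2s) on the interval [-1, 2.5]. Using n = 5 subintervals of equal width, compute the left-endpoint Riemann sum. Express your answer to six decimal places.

Δs = (2.5 − (-1))/5 = 0.7.
Left endpoints: -1, -0.3, 0.4, 1.1, 1.8.
v(-1) ≈ 0.135335, v(-0.3) ≈ 0.548812, v(0.4) ≈ 2.225541, v(1.1) ≈ 9.025013, v(1.8) ≈ 36.598234.
Sum = Δs · [v(-1) + v(-0.3) + v(0.4) + v(1.1) + v(1.8)].
Sum ≈ 33.973055.

33.973055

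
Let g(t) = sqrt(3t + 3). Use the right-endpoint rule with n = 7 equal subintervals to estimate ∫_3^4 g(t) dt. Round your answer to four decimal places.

3.7015

Δt = (4 − 3)/7 = 1/7.
Right endpoints: 22/7, 23/7, 24/7, 25/7, 26/7, 27/7, 4.
g(22/7) ≈ 3.5254, g(23/7) ≈ 3.5857, g(24/7) ≈ 3.6450, g(25/7) ≈ 3.7033, g(26/7) ≈ 3.7607, g(27/7) ≈ 3.8173, g(4) ≈ 3.8730.
Sum = Δt · [g(22/7) + g(23/7) + g(24/7) + ...].
Sum ≈ 3.7015.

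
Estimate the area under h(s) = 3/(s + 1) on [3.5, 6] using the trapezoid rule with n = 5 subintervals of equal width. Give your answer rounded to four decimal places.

1.3273

Δs = (6 − 3.5)/5 = 0.5.
h(3.5) = 2/3, h(4) = 0.6, h(4.5) = 6/11, h(5) = 0.5, h(5.5) = 6/13, h(6) = 3/7.
T_5 = (Δs/2)·[h(s_0) + 2h(s_1) + ... + 2h(s_{4}) + h(s_5)].
Sum ≈ 1.3273.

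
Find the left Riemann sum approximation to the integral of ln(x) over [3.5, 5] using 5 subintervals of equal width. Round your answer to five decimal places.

Δx = (5 − 3.5)/5 = 0.3.
Left endpoints: 3.5, 3.8, 4.1, 4.4, 4.7.
f(3.5) ≈ 1.25276, f(3.8) ≈ 1.33500, f(4.1) ≈ 1.41099, f(4.4) ≈ 1.48160, f(4.7) ≈ 1.54756.
Sum = Δx · [f(3.5) + f(3.8) + f(4.1) + f(4.4) + f(4.7)].
Sum ≈ 2.10838.

2.10838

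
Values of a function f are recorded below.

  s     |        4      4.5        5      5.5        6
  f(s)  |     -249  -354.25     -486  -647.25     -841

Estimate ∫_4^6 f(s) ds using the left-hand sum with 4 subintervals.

-868.25

Δs = 0.5.
Sum = 0.5·[(-249) + (-354.25) + (-486) + (-647.25)] = -868.25.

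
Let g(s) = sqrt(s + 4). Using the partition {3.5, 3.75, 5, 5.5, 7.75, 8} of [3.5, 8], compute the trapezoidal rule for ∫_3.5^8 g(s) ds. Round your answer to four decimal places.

Subinterval widths: 0.25, 1.25, 0.5, 2.25, 0.25.
g(3.5) ≈ 2.7386, g(3.75) ≈ 2.7839, g(5) ≈ 3.0000, g(5.5) ≈ 3.0822, g(7.75) ≈ 3.4278, g(8) ≈ 3.4641.
On each subinterval the trapezoid contributes (Δs_i/2)·[g(s_{i-1}) + g(s_i)].
Sum ≈ 14.0111.

14.0111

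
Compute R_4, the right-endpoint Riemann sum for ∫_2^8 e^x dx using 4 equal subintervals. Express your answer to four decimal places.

Δx = (8 − 2)/4 = 1.5.
Right endpoints: 3.5, 5, 6.5, 8.
f(3.5) ≈ 33.1155, f(5) ≈ 148.4132, f(6.5) ≈ 665.1416, f(8) ≈ 2980.9580.
Sum = Δx · [f(3.5) + f(5) + f(6.5) + f(8)].
Sum ≈ 5741.4423.

5741.4423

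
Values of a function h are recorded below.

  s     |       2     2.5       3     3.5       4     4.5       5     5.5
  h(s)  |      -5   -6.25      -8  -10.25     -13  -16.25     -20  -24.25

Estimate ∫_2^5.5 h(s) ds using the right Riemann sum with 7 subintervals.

-49

Δs = 0.5.
Sum = 0.5·[(-6.25) + (-8) + (-10.25) + (-13) + (-16.25) + (-20) + (-24.25)] = -49.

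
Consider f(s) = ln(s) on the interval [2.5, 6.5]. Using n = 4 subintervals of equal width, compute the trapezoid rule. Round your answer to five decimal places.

Δs = (6.5 − 2.5)/4 = 1.
f(2.5) ≈ 0.91629, f(3.5) ≈ 1.25276, f(4.5) ≈ 1.50408, f(5.5) ≈ 1.70475, f(6.5) ≈ 1.87180.
T_4 = (Δs/2)·[f(s_0) + 2f(s_1) + 2f(s_2) + 2f(s_3) + f(s_4)].
Sum ≈ 5.85563.

5.85563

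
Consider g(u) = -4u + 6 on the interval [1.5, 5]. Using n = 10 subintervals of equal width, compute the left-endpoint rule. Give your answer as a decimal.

Δu = (5 − 1.5)/10 = 0.35.
Left endpoints: 1.5, 1.85, 2.2, 2.55, 2.9, 3.25, 3.6, 3.95, 4.3, 4.65.
g(1.5) = 0, g(1.85) = -1.4, g(2.2) = -2.8, g(2.55) = -4.2, g(2.9) = -5.6, g(3.25) = -7, g(3.6) = -8.4, g(3.95) = -9.8, g(4.3) = -11.2, g(4.65) = -12.6.
Sum = Δu · [g(1.5) + g(1.85) + g(2.2) + ...].
Sum = -22.05.

-22.05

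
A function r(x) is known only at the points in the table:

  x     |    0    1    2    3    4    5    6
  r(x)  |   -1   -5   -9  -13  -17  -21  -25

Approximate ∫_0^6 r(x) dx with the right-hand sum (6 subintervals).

Δx = 1.
Sum = 1·[(-5) + (-9) + (-13) + (-17) + (-21) + (-25)] = -90.

-90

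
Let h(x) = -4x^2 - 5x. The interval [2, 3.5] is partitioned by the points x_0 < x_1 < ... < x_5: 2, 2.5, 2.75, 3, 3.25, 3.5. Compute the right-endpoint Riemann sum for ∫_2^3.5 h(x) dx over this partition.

Subinterval widths: 0.5, 0.25, 0.25, 0.25, 0.25.
Right endpoints: 2.5, 2.75, 3, 3.25, 3.5.
h(2.5) = -37.5, h(2.75) = -44, h(3) = -51, h(3.25) = -58.5, h(3.5) = -66.5.
Sum = Σ Δx_i · h(x_i).
Sum = -73.75.

-73.75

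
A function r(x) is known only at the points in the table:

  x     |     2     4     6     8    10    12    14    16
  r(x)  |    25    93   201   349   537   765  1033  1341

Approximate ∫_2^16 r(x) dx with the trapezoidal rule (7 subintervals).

7322

Δx = 2.
T_7 = (2/2)·[25 + 2·93 + 2·201 + 2·349 + 2·537 + 2·765 + 2·1033 + 1341] = 7322.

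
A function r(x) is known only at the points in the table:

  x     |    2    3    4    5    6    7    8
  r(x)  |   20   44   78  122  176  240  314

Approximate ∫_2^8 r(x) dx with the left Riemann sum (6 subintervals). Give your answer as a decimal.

680

Δx = 1.
Sum = 1·[20 + 44 + 78 + 122 + 176 + 240] = 680.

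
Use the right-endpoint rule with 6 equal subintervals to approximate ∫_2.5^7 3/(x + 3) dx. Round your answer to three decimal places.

Δx = (7 − 2.5)/6 = 0.75.
Right endpoints: 3.25, 4, 4.75, 5.5, 6.25, 7.
f(3.25) = 0.48, f(4) = 3/7, f(4.75) = 12/31, f(5.5) = 6/17, f(6.25) = 12/37, f(7) = 0.3.
Sum = Δx · [f(3.25) + f(4) + f(4.75) + ...].
Sum ≈ 1.705.

1.705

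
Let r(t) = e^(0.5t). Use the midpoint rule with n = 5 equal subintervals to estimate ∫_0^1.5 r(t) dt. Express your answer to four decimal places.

Δt = (1.5 − 0)/5 = 0.3.
Midpoints: 0.15, 0.45, 0.75, 1.05, 1.35.
r(0.15) ≈ 1.0779, r(0.45) ≈ 1.2523, r(0.75) ≈ 1.4550, r(1.05) ≈ 1.6905, r(1.35) ≈ 1.9640.
Sum = Δt · [r(0.15) + r(0.45) + r(0.75) + r(1.05) + r(1.35)].
Sum ≈ 2.2319.

2.2319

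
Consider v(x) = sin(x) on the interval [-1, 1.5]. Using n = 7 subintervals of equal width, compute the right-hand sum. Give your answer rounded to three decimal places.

Δx = (1.5 − (-1))/7 = 5/14.
Right endpoints: -9/14, -2/7, 1/14, 3/7, 11/14, 8/7, 1.5.
v(-9/14) ≈ -0.599, v(-2/7) ≈ -0.282, v(1/14) ≈ 0.071, v(3/7) ≈ 0.416, v(11/14) ≈ 0.707, v(8/7) ≈ 0.910, v(1.5) ≈ 0.997.
Sum = Δx · [v(-9/14) + v(-2/7) + v(1/14) + ...].
Sum ≈ 0.793.

0.793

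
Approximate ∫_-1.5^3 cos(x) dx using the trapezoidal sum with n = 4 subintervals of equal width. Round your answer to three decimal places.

1.016

Δx = (3 − (-1.5))/4 = 1.125.
f(-1.5) ≈ 0.071, f(-0.375) ≈ 0.931, f(0.75) ≈ 0.732, f(1.875) ≈ -0.300, f(3) ≈ -0.990.
T_4 = (Δx/2)·[f(x_0) + 2f(x_1) + 2f(x_2) + 2f(x_3) + f(x_4)].
Sum ≈ 1.016.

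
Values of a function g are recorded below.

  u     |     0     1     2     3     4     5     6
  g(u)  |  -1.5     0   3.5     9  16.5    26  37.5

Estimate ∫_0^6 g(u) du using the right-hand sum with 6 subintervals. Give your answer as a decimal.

92.5

Δu = 1.
Sum = 1·[0 + 3.5 + 9 + 16.5 + 26 + 37.5] = 92.5.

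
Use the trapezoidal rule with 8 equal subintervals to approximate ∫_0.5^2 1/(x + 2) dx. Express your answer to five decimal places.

Δx = (2 − 0.5)/8 = 0.1875.
f(0.5) = 0.4, f(0.6875) = 16/43, f(0.875) = 8/23, f(1.0625) = 16/49, f(1.25) = 4/13, f(1.4375) = 16/55, f(1.625) = 8/29, f(1.8125) = 16/61, f(2) = 0.25.
T_8 = (Δx/2)·[f(x_0) + 2f(x_1) + ... + 2f(x_{7}) + f(x_8)].
Sum ≈ 0.47029.

0.47029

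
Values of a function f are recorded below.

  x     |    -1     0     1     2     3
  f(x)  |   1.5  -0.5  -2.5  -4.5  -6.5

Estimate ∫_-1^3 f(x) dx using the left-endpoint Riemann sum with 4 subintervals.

Δx = 1.
Sum = 1·[1.5 + (-0.5) + (-2.5) + (-4.5)] = -6.

-6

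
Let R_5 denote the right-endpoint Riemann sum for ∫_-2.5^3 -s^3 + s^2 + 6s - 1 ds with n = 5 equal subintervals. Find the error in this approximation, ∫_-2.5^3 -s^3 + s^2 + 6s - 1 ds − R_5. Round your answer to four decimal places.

3.5040

Exact integral: ∫_-2.5^3 f(s) ds ≈ 6.473958.
R_5 = 2.97.
Error ≈ 6.473958 − 2.97 ≈ 3.5040.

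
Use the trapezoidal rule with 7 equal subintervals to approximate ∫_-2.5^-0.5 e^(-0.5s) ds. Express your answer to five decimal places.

4.42014

Δs = (-0.5 − (-2.5))/7 = 2/7.
f(-2.5) ≈ 3.49034, f(-31/14) ≈ 3.02570, f(-27/14) ≈ 2.62291, f(-23/14) ≈ 2.27375, f(-19/14) ≈ 1.97106, f(-15/14) ≈ 1.70867, f(-11/14) ≈ 1.48121, f(-0.5) ≈ 1.28403.
T_7 = (Δs/2)·[f(s_0) + 2f(s_1) + ... + 2f(s_{6}) + f(s_7)].
Sum ≈ 4.42014.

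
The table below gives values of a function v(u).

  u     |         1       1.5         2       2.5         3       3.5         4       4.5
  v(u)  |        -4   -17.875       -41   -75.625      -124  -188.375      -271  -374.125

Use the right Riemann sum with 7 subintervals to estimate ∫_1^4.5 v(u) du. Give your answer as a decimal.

-546

Δu = 0.5.
Sum = 0.5·[(-17.875) + (-41) + (-75.625) + (-124) + (-188.375) + (-271) + (-374.125)] = -546.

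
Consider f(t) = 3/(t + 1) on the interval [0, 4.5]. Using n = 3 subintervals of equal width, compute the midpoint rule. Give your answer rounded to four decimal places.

Δt = (4.5 − 0)/3 = 1.5.
Midpoints: 0.75, 2.25, 3.75.
f(0.75) = 12/7, f(2.25) = 12/13, f(3.75) = 12/19.
Sum = Δt · [f(0.75) + f(2.25) + f(3.75)].
Sum ≈ 4.9034.

4.9034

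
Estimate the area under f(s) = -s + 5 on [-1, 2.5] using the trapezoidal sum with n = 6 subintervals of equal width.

14.875

Δs = (2.5 − (-1))/6 = 7/12.
f(-1) = 6, f(-5/12) = 65/12, f(1/6) = 29/6, f(0.75) = 4.25, f(4/3) = 11/3, f(23/12) = 37/12, f(2.5) = 2.5.
T_6 = (Δs/2)·[f(s_0) + 2f(s_1) + ... + 2f(s_{5}) + f(s_6)].
Sum = 14.875.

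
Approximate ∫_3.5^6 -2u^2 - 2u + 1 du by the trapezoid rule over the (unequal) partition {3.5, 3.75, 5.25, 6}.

Subinterval widths: 0.25, 1.5, 0.75.
f(3.5) = -30.5, f(3.75) = -34.625, f(5.25) = -64.625, f(6) = -83.
On each subinterval the trapezoid contributes (Δu_i/2)·[f(u_{i-1}) + f(u_i)].
Sum = -137.9375.

-137.9375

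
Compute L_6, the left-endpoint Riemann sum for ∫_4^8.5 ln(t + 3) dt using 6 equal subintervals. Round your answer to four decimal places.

Δt = (8.5 − 4)/6 = 0.75.
Left endpoints: 4, 4.75, 5.5, 6.25, 7, 7.75.
f(4) ≈ 1.9459, f(4.75) ≈ 2.0477, f(5.5) ≈ 2.1401, f(6.25) ≈ 2.2246, f(7) ≈ 2.3026, f(7.75) ≈ 2.3749.
Sum = Δt · [f(4) + f(4.75) + f(5.5) + ...].
Sum ≈ 9.7768.

9.7768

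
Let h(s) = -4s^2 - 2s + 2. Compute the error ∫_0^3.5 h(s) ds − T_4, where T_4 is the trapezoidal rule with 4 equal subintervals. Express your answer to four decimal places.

Exact integral: ∫_0^3.5 h(s) ds ≈ -62.416667.
T_4 = -64.203125.
Error ≈ -62.416667 − (-64.203125) ≈ 1.7865.

1.7865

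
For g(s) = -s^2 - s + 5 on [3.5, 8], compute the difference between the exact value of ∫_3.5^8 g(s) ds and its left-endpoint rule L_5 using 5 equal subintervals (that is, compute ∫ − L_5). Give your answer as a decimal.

-24.705

Exact integral: ∫_3.5^8 g(s) ds = -159.75.
L_5 = -135.045.
Error = -159.75 − (-135.045) = -24.705.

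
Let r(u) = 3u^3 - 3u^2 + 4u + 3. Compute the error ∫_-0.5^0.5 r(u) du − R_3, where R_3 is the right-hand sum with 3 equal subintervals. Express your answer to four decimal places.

-0.7361

Exact integral: ∫_-0.5^0.5 r(u) du = 2.75.
R_3 ≈ 3.486111.
Error ≈ 2.75 − 3.486111 ≈ -0.7361.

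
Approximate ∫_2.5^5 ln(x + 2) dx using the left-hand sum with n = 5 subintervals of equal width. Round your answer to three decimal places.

4.241

Δx = (5 − 2.5)/5 = 0.5.
Left endpoints: 2.5, 3, 3.5, 4, 4.5.
f(2.5) ≈ 1.504, f(3) ≈ 1.609, f(3.5) ≈ 1.705, f(4) ≈ 1.792, f(4.5) ≈ 1.872.
Sum = Δx · [f(2.5) + f(3) + f(3.5) + f(4) + f(4.5)].
Sum ≈ 4.241.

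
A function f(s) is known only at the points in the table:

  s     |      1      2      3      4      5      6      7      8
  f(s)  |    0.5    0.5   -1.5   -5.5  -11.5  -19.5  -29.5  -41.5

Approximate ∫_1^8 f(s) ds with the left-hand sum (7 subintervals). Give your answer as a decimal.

-66.5

Δs = 1.
Sum = 1·[0.5 + 0.5 + (-1.5) + (-5.5) + (-11.5) + (-19.5) + (-29.5)] = -66.5.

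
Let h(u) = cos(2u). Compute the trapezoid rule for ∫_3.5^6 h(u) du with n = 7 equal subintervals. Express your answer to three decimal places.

Δu = (6 − 3.5)/7 = 5/14.
h(3.5) ≈ 0.754, h(27/7) ≈ 0.139, h(59/14) ≈ -0.543, h(32/7) ≈ -0.961, h(69/14) ≈ -0.908, h(37/7) ≈ -0.412, h(79/14) ≈ 0.286, h(6) ≈ 0.844.
T_7 = (Δu/2)·[h(u_0) + 2h(u_1) + ... + 2h(u_{6}) + h(u_7)].
Sum ≈ -0.571.

-0.571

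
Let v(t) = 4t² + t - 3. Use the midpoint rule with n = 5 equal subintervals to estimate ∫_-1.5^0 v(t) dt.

-1.17

Δt = (0 − (-1.5))/5 = 0.3.
Midpoints: -1.35, -1.05, -0.75, -0.45, -0.15.
v(-1.35) = 2.94, v(-1.05) = 0.36, v(-0.75) = -1.5, v(-0.45) = -2.64, v(-0.15) = -3.06.
Sum = Δt · [v(-1.35) + v(-1.05) + v(-0.75) + v(-0.45) + v(-0.15)].
Sum = -1.17.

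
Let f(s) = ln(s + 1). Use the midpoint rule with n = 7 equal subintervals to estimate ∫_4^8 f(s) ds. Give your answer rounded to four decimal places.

7.7290

Δs = (8 − 4)/7 = 4/7.
Midpoints: 30/7, 34/7, 38/7, 6, 46/7, 50/7, 54/7.
f(30/7) ≈ 1.6650, f(34/7) ≈ 1.7677, f(38/7) ≈ 1.8608, f(6) ≈ 1.9459, f(46/7) ≈ 2.0244, f(50/7) ≈ 2.0971, f(54/7) ≈ 2.1650.
Sum = Δs · [f(30/7) + f(34/7) + f(38/7) + ...].
Sum ≈ 7.7290.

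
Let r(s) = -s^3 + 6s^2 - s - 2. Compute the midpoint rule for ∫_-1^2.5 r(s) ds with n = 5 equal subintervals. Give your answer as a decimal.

13.5734375

Δs = (2.5 − (-1))/5 = 0.7.
Midpoints: -0.65, 0.05, 0.75, 1.45, 2.15.
r(-0.65) = 1.459625, r(0.05) = -2.035125, r(0.75) = 0.203125, r(1.45) = 6.116375, r(2.15) = 13.646625.
Sum = Δs · [r(-0.65) + r(0.05) + r(0.75) + r(1.45) + r(2.15)].
Sum = 13.5734375.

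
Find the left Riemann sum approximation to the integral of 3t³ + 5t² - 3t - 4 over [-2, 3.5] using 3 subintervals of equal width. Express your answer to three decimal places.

24.572

Δt = (3.5 − (-2))/3 = 11/6.
Left endpoints: -2, -1/6, 5/3.
f(-2) = -2, f(-1/6) = -3.375, f(5/3) = 169/9.
Sum = Δt · [f(-2) + f(-1/6) + f(5/3)].
Sum ≈ 24.572.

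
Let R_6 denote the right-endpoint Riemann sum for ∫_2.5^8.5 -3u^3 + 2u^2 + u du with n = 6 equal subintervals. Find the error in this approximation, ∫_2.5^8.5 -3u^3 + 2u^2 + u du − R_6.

876.25

Exact integral: ∫_2.5^8.5 f(u) du = -3453.75.
R_6 = -4330.
Error = -3453.75 − (-4330) = 876.25.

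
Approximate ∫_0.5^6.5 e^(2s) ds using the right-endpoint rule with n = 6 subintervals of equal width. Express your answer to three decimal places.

511655.750

Δs = (6.5 − 0.5)/6 = 1.
Right endpoints: 1.5, 2.5, 3.5, 4.5, 5.5, 6.5.
f(1.5) ≈ 20.086, f(2.5) ≈ 148.413, f(3.5) ≈ 1096.633, f(4.5) ≈ 8103.084, f(5.5) ≈ 59874.142, f(6.5) ≈ 442413.392.
Sum = Δs · [f(1.5) + f(2.5) + f(3.5) + ...].
Sum ≈ 511655.750.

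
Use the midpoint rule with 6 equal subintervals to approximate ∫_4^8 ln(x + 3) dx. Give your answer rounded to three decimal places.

Δx = (8 − 4)/6 = 2/3.
Midpoints: 13/3, 5, 17/3, 19/3, 7, 23/3.
f(13/3) ≈ 1.992, f(5) ≈ 2.079, f(17/3) ≈ 2.159, f(19/3) ≈ 2.234, f(7) ≈ 2.303, f(23/3) ≈ 2.367.
Sum = Δx · [f(13/3) + f(5) + f(17/3) + ...].
Sum ≈ 8.756.

8.756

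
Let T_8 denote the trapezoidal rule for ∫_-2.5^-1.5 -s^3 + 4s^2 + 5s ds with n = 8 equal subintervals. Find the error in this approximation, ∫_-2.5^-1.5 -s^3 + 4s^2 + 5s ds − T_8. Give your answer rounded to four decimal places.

Exact integral: ∫_-2.5^-1.5 f(s) ds ≈ 14.833333.
T_8 = 14.859375.
Error ≈ 14.833333 − 14.859375 ≈ -0.0260.

-0.0260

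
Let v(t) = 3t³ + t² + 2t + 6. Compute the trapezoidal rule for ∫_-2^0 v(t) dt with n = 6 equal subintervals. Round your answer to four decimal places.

Δt = (0 − (-2))/6 = 1/3.
v(-2) = -18, v(-5/3) = -76/9, v(-4/3) = -2, v(-1) = 2, v(-2/3) = 38/9, v(-1/3) = 16/3, v(0) = 6.
T_6 = (Δt/2)·[v(t_0) + 2v(t_1) + ... + 2v(t_{5}) + v(t_6)].
Sum ≈ -1.6296.

-1.6296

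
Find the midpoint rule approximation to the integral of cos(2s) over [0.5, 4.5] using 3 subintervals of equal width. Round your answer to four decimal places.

Δs = (4.5 − 0.5)/3 = 4/3.
Midpoints: 7/6, 2.5, 23/6.
f(7/6) ≈ -0.6908, f(2.5) ≈ 0.2837, f(23/6) ≈ 0.1862.
Sum = Δs · [f(7/6) + f(2.5) + f(23/6)].
Sum ≈ -0.2945.

-0.2945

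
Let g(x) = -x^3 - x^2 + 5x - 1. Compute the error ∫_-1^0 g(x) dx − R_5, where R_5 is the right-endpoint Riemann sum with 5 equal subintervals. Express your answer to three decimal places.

Exact integral: ∫_-1^0 g(x) dx ≈ -3.58333.
R_5 = -3.08.
Error ≈ -3.58333 − (-3.08) ≈ -0.503.

-0.503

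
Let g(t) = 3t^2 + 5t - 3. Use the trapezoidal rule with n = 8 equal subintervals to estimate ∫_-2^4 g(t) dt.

85.6875

Δt = (4 − (-2))/8 = 0.75.
g(-2) = -1, g(-1.25) = -4.5625, g(-0.5) = -4.75, g(0.25) = -1.5625, g(1) = 5, g(1.75) = 14.9375, g(2.5) = 28.25, g(3.25) = 44.9375, g(4) = 65.
T_8 = (Δt/2)·[g(t_0) + 2g(t_1) + ... + 2g(t_{7}) + g(t_8)].
Sum = 85.6875.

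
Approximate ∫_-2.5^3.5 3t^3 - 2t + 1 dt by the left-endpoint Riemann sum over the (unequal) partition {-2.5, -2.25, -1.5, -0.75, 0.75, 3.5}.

-32.359375

Subinterval widths: 0.25, 0.75, 0.75, 1.5, 2.75.
Left endpoints: -2.5, -2.25, -1.5, -0.75, 0.75.
f(-2.5) = -40.875, f(-2.25) = -28.671875, f(-1.5) = -6.125, f(-0.75) = 1.234375, f(0.75) = 0.765625.
Sum = Σ Δt_i · f(t_i).
Sum = -32.359375.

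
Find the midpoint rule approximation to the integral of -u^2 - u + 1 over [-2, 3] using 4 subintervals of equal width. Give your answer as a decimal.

-8.515625

Δu = (3 − (-2))/4 = 1.25.
Midpoints: -1.375, -0.125, 1.125, 2.375.
f(-1.375) = 0.484375, f(-0.125) = 1.109375, f(1.125) = -1.390625, f(2.375) = -7.015625.
Sum = Δu · [f(-1.375) + f(-0.125) + f(1.125) + f(2.375)].
Sum = -8.515625.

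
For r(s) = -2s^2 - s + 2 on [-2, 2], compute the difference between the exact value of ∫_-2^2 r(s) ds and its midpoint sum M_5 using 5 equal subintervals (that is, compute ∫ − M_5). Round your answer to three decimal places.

Exact integral: ∫_-2^2 r(s) ds ≈ -2.66667.
M_5 = -2.24.
Error ≈ -2.66667 − (-2.24) ≈ -0.427.

-0.427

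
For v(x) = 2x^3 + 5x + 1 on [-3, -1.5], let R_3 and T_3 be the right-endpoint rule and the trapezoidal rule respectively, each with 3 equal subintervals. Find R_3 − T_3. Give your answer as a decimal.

13.6875

R_3 = -40.5.
T_3 = -54.1875.
R_3 − T_3 = 13.6875.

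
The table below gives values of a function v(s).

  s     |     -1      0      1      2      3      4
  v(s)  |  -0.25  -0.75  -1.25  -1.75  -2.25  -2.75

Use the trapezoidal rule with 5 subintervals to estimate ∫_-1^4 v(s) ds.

Δs = 1.
T_5 = (1/2)·[(-0.25) + 2·(-0.75) + 2·(-1.25) + 2·(-1.75) + 2·(-2.25) + (-2.75)] = -7.5.

-7.5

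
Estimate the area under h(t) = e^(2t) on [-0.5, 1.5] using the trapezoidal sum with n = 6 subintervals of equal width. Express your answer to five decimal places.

10.22129

Δt = (1.5 − (-0.5))/6 = 1/3.
h(-0.5) ≈ 0.36788, h(-1/6) ≈ 0.71653, h(1/6) ≈ 1.39561, h(0.5) ≈ 2.71828, h(5/6) ≈ 5.29449, h(7/6) ≈ 10.31226, h(1.5) ≈ 20.08554.
T_6 = (Δt/2)·[h(t_0) + 2h(t_1) + ... + 2h(t_{5}) + h(t_6)].
Sum ≈ 10.22129.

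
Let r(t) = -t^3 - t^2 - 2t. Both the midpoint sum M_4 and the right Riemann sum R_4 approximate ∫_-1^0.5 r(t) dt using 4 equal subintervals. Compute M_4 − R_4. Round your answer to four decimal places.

0.6460

M_4 ≈ 0.613770.
R_4 ≈ -0.032227.
M_4 − R_4 ≈ 0.6460.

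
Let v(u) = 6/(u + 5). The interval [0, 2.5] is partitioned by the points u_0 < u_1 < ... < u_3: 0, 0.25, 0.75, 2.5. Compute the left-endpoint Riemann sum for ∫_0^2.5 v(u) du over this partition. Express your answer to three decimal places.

Subinterval widths: 0.25, 0.5, 1.75.
Left endpoints: 0, 0.25, 0.75.
v(0) = 1.2, v(0.25) = 8/7, v(0.75) = 24/23.
Sum = Σ Δu_i · v(u_i).
Sum ≈ 2.698.

2.698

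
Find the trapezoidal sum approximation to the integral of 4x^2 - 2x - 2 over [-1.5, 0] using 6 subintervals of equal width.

Δx = (0 − (-1.5))/6 = 0.25.
f(-1.5) = 10, f(-1.25) = 6.75, f(-1) = 4, f(-0.75) = 1.75, f(-0.5) = 0, f(-0.25) = -1.25, f(0) = -2.
T_6 = (Δx/2)·[f(x_0) + 2f(x_1) + ... + 2f(x_{5}) + f(x_6)].
Sum = 3.8125.

3.8125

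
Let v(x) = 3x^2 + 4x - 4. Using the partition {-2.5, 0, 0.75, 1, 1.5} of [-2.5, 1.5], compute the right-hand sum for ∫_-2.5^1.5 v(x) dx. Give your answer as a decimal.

-4.359375

Subinterval widths: 2.5, 0.75, 0.25, 0.5.
Right endpoints: 0, 0.75, 1, 1.5.
v(0) = -4, v(0.75) = 0.6875, v(1) = 3, v(1.5) = 8.75.
Sum = Σ Δx_i · v(x_i).
Sum = -4.359375.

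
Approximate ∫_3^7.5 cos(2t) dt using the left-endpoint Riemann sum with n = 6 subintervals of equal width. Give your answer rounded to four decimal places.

Δt = (7.5 − 3)/6 = 0.75.
Left endpoints: 3, 3.75, 4.5, 5.25, 6, 6.75.
f(3) ≈ 0.9602, f(3.75) ≈ 0.3466, f(4.5) ≈ -0.9111, f(5.25) ≈ -0.4755, f(6) ≈ 0.8439, f(6.75) ≈ 0.5949.
Sum = Δt · [f(3) + f(3.75) + f(4.5) + ...].
Sum ≈ 1.0192.

1.0192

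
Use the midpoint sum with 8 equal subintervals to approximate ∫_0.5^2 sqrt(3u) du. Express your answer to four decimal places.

2.8586

Δu = (2 − 0.5)/8 = 0.1875.
Midpoints: 0.59375, 0.78125, 0.96875, 1.15625, 1.34375, 1.53125, 1.71875, 1.90625.
f(0.59375) ≈ 1.3346, f(0.78125) ≈ 1.5309, f(0.96875) ≈ 1.7048, f(1.15625) ≈ 1.8625, f(1.34375) ≈ 2.0078, f(1.53125) ≈ 2.1433, f(1.71875) ≈ 2.2707, f(1.90625) ≈ 2.3914.
Sum = Δu · [f(0.59375) + f(0.78125) + f(0.96875) + ...].
Sum ≈ 2.8586.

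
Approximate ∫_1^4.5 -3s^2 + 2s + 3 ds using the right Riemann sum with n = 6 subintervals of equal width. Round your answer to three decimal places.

Δs = (4.5 − 1)/6 = 7/12.
Right endpoints: 19/12, 13/6, 2.75, 10/3, 47/12, 4.5.
f(19/12) = -65/48, f(13/6) = -6.75, f(2.75) = -14.1875, f(10/3) = -71/3, f(47/12) = -35.1875, f(4.5) = -48.75.
Sum = Δs · [f(19/12) + f(13/6) + f(2.75) + ...].
Sum ≈ -75.773.

-75.773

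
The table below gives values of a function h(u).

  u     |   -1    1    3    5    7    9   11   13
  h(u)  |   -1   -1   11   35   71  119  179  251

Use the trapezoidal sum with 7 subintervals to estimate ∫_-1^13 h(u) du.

1078

Δu = 2.
T_7 = (2/2)·[(-1) + 2·(-1) + 2·11 + 2·35 + 2·71 + 2·119 + 2·179 + 251] = 1078.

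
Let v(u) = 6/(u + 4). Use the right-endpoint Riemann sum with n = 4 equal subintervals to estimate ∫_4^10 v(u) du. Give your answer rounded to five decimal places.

3.12841

Δu = (10 − 4)/4 = 1.5.
Right endpoints: 5.5, 7, 8.5, 10.
v(5.5) = 12/19, v(7) = 6/11, v(8.5) = 0.48, v(10) = 3/7.
Sum = Δu · [v(5.5) + v(7) + v(8.5) + v(10)].
Sum ≈ 3.12841.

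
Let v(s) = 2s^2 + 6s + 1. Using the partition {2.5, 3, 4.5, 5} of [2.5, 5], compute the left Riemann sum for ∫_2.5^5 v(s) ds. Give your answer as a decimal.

Subinterval widths: 0.5, 1.5, 0.5.
Left endpoints: 2.5, 3, 4.5.
v(2.5) = 28.5, v(3) = 37, v(4.5) = 68.5.
Sum = Σ Δs_i · v(s_i).
Sum = 104.

104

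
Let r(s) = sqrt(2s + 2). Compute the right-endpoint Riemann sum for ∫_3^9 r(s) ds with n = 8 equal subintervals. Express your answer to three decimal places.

22.882

Δs = (9 − 3)/8 = 0.75.
Right endpoints: 3.75, 4.5, 5.25, 6, 6.75, 7.5, 8.25, 9.
r(3.75) ≈ 3.082, r(4.5) ≈ 3.317, r(5.25) ≈ 3.536, r(6) ≈ 3.742, r(6.75) ≈ 3.937, r(7.5) ≈ 4.123, r(8.25) ≈ 4.301, r(9) ≈ 4.472.
Sum = Δs · [r(3.75) + r(4.5) + r(5.25) + ...].
Sum ≈ 22.882.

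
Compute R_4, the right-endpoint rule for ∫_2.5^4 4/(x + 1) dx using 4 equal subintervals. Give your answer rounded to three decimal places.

1.364

Δx = (4 − 2.5)/4 = 0.375.
Right endpoints: 2.875, 3.25, 3.625, 4.
f(2.875) = 32/31, f(3.25) = 16/17, f(3.625) = 32/37, f(4) = 0.8.
Sum = Δx · [f(2.875) + f(3.25) + f(3.625) + f(4)].
Sum ≈ 1.364.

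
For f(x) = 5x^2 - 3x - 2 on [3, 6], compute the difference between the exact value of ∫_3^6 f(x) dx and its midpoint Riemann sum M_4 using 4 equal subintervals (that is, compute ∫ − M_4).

0.703125

Exact integral: ∫_3^6 f(x) dx = 268.5.
M_4 = 267.796875.
Error = 268.5 − 267.796875 = 0.703125.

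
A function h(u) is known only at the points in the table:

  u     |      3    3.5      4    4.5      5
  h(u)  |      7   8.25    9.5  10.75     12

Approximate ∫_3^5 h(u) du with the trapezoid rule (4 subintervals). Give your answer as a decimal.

Δu = 0.5.
T_4 = (0.5/2)·[7 + 2·8.25 + 2·9.5 + 2·10.75 + 12] = 19.

19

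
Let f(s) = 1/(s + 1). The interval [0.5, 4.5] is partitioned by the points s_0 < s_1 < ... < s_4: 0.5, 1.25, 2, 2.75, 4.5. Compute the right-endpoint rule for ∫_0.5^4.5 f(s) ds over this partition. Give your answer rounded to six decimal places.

Subinterval widths: 0.75, 0.75, 0.75, 1.75.
Right endpoints: 1.25, 2, 2.75, 4.5.
f(1.25) = 4/9, f(2) = 1/3, f(2.75) = 4/15, f(4.5) = 2/11.
Sum = Σ Δs_i · f(s_i).
Sum ≈ 1.101515.

1.101515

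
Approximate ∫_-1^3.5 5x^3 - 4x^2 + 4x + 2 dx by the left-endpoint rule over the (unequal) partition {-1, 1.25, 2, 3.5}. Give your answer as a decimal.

34.13671875

Subinterval widths: 2.25, 0.75, 1.5.
Left endpoints: -1, 1.25, 2.
f(-1) = -11, f(1.25) = 10.515625, f(2) = 34.
Sum = Σ Δx_i · f(x_i).
Sum = 34.13671875.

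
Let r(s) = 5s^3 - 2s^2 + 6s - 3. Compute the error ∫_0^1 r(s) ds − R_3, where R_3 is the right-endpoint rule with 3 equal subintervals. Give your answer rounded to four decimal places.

Exact integral: ∫_0^1 r(s) ds ≈ 0.583333.
R_3 ≈ 2.185185.
Error ≈ 0.583333 − 2.185185 ≈ -1.6019.

-1.6019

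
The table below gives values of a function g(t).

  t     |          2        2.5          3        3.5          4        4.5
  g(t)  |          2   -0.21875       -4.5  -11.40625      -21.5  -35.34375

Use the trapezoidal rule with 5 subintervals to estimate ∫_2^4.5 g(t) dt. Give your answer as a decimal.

-27.1484375

Δt = 0.5.
T_5 = (0.5/2)·[2 + 2·(-0.21875) + 2·(-4.5) + 2·(-11.40625) + 2·(-21.5) + (-35.34375)] = -27.1484375.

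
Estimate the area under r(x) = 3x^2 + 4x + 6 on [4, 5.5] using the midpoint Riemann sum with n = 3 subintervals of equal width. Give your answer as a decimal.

139.78125

Δx = (5.5 − 4)/3 = 0.5.
Midpoints: 4.25, 4.75, 5.25.
r(4.25) = 77.1875, r(4.75) = 92.6875, r(5.25) = 109.6875.
Sum = Δx · [r(4.25) + r(4.75) + r(5.25)].
Sum = 139.78125.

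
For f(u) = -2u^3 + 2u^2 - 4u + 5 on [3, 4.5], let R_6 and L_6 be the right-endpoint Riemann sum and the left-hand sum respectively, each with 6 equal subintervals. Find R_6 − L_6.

-27.9375

R_6 = -151.0703125.
L_6 = -123.1328125.
R_6 − L_6 = -27.9375.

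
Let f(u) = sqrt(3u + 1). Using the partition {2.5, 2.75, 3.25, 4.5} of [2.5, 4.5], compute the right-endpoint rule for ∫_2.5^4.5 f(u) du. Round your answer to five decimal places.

7.15956

Subinterval widths: 0.25, 0.5, 1.25.
Right endpoints: 2.75, 3.25, 4.5.
f(2.75) ≈ 3.04138, f(3.25) ≈ 3.27872, f(4.5) ≈ 3.80789.
Sum = Σ Δu_i · f(u_i).
Sum ≈ 7.15956.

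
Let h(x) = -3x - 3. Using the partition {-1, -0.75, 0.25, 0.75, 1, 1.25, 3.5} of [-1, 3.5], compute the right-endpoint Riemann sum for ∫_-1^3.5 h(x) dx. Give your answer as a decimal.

Subinterval widths: 0.25, 1, 0.5, 0.25, 0.25, 2.25.
Right endpoints: -0.75, 0.25, 0.75, 1, 1.25, 3.5.
h(-0.75) = -0.75, h(0.25) = -3.75, h(0.75) = -5.25, h(1) = -6, h(1.25) = -6.75, h(3.5) = -13.5.
Sum = Σ Δx_i · h(x_i).
Sum = -40.125.

-40.125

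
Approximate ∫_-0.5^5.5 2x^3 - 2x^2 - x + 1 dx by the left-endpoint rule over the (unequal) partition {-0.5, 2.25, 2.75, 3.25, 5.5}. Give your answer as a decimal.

122.0078125

Subinterval widths: 2.75, 0.5, 0.5, 2.25.
Left endpoints: -0.5, 2.25, 2.75, 3.25.
f(-0.5) = 0.75, f(2.25) = 11.40625, f(2.75) = 24.71875, f(3.25) = 45.28125.
Sum = Σ Δx_i · f(x_i).
Sum = 122.0078125.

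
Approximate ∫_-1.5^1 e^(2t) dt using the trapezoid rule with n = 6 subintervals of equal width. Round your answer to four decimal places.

Δt = (1 − (-1.5))/6 = 5/12.
f(-1.5) ≈ 0.0498, f(-13/12) ≈ 0.1146, f(-2/3) ≈ 0.2636, f(-0.25) ≈ 0.6065, f(1/6) ≈ 1.3956, f(7/12) ≈ 3.2113, f(1) ≈ 7.3891.
T_6 = (Δt/2)·[f(t_0) + 2f(t_1) + ... + 2f(t_{5}) + f(t_6)].
Sum ≈ 3.8796.

3.8796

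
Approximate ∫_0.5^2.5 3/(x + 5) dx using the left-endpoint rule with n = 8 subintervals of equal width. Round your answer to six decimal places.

Δx = (2.5 − 0.5)/8 = 0.25.
Left endpoints: 0.5, 0.75, 1, 1.25, 1.5, 1.75, 2, 2.25.
f(0.5) = 6/11, f(0.75) = 12/23, f(1) = 0.5, f(1.25) = 0.48, f(1.5) = 6/13, f(1.75) = 4/9, f(2) = 3/7, f(2.25) = 12/29.
Sum = Δx · [f(0.5) + f(0.75) + f(1) + ...].
Sum ≈ 0.948885.

0.948885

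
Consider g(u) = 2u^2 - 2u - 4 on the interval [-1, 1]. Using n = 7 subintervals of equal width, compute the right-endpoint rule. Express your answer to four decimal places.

Δu = (1 − (-1))/7 = 2/7.
Right endpoints: -5/7, -3/7, -1/7, 1/7, 3/7, 5/7, 1.
g(-5/7) = -76/49, g(-3/7) = -136/49, g(-1/7) = -180/49, g(1/7) = -208/49, g(3/7) = -220/49, g(5/7) = -216/49, g(1) = -4.
Sum = Δu · [g(-5/7) + g(-3/7) + g(-1/7) + ...].
Sum ≈ -7.1837.

-7.1837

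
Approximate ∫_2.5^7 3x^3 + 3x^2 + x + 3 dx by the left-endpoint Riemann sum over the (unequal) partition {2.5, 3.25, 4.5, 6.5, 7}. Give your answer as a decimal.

1392.80859375

Subinterval widths: 0.75, 1.25, 2, 0.5.
Left endpoints: 2.5, 3.25, 4.5, 6.5.
f(2.5) = 71.125, f(3.25) = 140.921875, f(4.5) = 341.625, f(6.5) = 960.125.
Sum = Σ Δx_i · f(x_i).
Sum = 1392.80859375.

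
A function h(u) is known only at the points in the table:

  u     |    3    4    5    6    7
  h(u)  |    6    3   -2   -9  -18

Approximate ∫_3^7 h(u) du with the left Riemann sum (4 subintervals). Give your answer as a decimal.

Δu = 1.
Sum = 1·[6 + 3 + (-2) + (-9)] = -2.

-2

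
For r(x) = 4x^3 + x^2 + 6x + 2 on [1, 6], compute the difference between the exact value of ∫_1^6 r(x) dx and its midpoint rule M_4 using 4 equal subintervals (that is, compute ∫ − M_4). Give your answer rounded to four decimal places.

Exact integral: ∫_1^6 r(x) dx ≈ 1481.666667.
M_4 = 1453.671875.
Error ≈ 1481.666667 − 1453.671875 ≈ 27.9948.

27.9948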